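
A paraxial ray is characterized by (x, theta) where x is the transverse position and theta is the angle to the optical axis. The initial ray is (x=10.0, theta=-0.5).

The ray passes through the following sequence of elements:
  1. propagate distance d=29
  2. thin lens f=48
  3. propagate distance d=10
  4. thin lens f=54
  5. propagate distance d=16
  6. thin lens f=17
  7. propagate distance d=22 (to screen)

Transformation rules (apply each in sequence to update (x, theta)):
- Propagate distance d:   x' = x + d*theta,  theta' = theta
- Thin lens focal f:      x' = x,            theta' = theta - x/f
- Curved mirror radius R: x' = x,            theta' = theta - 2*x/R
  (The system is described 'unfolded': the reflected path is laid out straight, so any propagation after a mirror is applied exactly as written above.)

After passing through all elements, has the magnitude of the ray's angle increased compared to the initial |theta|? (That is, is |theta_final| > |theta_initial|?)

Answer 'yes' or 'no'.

Initial: x=10.0000 theta=-0.5000
After 1 (propagate distance d=29): x=-4.5000 theta=-0.5000
After 2 (thin lens f=48): x=-4.5000 theta=-13/32 (≈-0.4063)
After 3 (propagate distance d=10): x=-8.5625 theta=-13/32 (≈-0.4063)
After 4 (thin lens f=54): x=-8.5625 theta=-107/432 (≈-0.2477)
After 5 (propagate distance d=16): x=-5411/432 (≈-12.5255) theta=-107/432 (≈-0.2477)
After 6 (thin lens f=17): x=-5411/432 (≈-12.5255) theta=449/918 (≈0.4891)
After 7 (propagate distance d=22 (to screen)): x=-4321/2448 (≈-1.7651) theta=449/918 (≈0.4891)
|theta_initial|=0.5000 |theta_final|=449/918 (≈0.4891) -> not increased

Answer: no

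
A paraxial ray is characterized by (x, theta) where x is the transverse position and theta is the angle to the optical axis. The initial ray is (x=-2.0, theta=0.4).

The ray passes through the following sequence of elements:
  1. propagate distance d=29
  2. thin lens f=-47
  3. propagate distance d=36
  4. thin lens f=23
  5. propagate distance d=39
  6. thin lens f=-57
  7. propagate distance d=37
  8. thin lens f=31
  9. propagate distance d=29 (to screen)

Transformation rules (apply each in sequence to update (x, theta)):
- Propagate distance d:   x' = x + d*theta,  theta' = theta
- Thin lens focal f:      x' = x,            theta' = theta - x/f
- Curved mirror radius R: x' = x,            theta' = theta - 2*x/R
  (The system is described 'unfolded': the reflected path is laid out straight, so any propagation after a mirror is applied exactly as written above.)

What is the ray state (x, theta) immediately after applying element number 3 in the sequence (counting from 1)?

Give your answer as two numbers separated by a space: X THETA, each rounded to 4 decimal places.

Initial: x=-2.0000 theta=0.4000
After 1 (propagate distance d=29): x=9.6000 theta=0.4000
After 2 (thin lens f=-47): x=9.6000 theta=142/235 (≈0.6043)
After 3 (propagate distance d=36): x=7368/235 (≈31.3532) theta=142/235 (≈0.6043)
Rounded to 4 decimal places: x = 31.3532, theta = 0.6043

Answer: 31.3532 0.6043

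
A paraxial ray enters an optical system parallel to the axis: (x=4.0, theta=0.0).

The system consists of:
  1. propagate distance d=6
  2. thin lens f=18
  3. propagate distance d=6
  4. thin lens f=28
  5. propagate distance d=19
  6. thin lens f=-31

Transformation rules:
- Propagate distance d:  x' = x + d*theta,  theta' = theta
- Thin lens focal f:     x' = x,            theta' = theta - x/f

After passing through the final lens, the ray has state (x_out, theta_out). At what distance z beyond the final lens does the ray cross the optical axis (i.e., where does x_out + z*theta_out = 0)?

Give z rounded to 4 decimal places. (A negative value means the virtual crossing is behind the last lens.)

Answer: -7.8990

Derivation:
Initial: x=4.0000 theta=0.0000
After 1 (propagate distance d=6): x=4.0000 theta=0.0000
After 2 (thin lens f=18): x=4.0000 theta=-2/9 (≈-0.2222)
After 3 (propagate distance d=6): x=8/3 (≈2.6667) theta=-2/9 (≈-0.2222)
After 4 (thin lens f=28): x=8/3 (≈2.6667) theta=-20/63 (≈-0.3175)
After 5 (propagate distance d=19): x=-212/63 (≈-3.3651) theta=-20/63 (≈-0.3175)
After 6 (thin lens f=-31): x=-212/63 (≈-3.3651) theta=-832/1953 (≈-0.4260)
z_focus = -x_out/theta_out = -(-212/63)/(-832/1953) = -1643/208 ≈ -7.8990
Rounded to 4 decimal places: z = -7.8990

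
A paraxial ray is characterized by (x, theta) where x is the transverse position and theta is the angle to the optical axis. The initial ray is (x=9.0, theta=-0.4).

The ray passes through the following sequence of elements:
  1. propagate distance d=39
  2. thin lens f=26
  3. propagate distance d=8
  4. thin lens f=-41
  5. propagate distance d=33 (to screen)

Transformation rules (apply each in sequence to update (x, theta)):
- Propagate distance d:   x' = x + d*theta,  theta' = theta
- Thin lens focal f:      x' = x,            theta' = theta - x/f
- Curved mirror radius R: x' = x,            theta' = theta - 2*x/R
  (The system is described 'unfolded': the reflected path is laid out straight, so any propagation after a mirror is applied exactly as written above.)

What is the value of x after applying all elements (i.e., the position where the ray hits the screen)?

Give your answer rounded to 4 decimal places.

Answer: -18.8456

Derivation:
Initial: x=9.0000 theta=-0.4000
After 1 (propagate distance d=39): x=-6.6000 theta=-0.4000
After 2 (thin lens f=26): x=-6.6000 theta=-19/130 (≈-0.1462)
After 3 (propagate distance d=8): x=-101/13 (≈-7.7692) theta=-19/130 (≈-0.1462)
After 4 (thin lens f=-41): x=-101/13 (≈-7.7692) theta=-1789/5330 (≈-0.3356)
After 5 (propagate distance d=33 (to screen)): x=-100447/5330 (≈-18.8456) theta=-1789/5330 (≈-0.3356)
Rounded to 4 decimal places: x = -18.8456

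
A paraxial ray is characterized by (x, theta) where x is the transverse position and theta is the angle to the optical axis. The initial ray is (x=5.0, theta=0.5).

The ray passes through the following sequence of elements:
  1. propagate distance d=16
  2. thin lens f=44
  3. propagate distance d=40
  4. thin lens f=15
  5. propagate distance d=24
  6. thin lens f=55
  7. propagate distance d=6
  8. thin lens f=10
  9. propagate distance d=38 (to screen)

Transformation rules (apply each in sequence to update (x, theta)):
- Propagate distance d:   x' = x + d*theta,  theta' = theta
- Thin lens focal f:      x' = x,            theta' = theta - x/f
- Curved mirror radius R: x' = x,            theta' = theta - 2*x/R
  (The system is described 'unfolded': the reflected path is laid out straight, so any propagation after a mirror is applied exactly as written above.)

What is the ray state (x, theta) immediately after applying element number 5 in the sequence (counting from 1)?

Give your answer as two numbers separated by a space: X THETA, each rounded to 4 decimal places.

Initial: x=5.0000 theta=0.5000
After 1 (propagate distance d=16): x=13.0000 theta=0.5000
After 2 (thin lens f=44): x=13.0000 theta=9/44 (≈0.2045)
After 3 (propagate distance d=40): x=233/11 (≈21.1818) theta=9/44 (≈0.2045)
After 4 (thin lens f=15): x=233/11 (≈21.1818) theta=-797/660 (≈-1.2076)
After 5 (propagate distance d=24): x=-7.8000 theta=-797/660 (≈-1.2076)
Rounded to 4 decimal places: x = -7.8000, theta = -1.2076

Answer: -7.8000 -1.2076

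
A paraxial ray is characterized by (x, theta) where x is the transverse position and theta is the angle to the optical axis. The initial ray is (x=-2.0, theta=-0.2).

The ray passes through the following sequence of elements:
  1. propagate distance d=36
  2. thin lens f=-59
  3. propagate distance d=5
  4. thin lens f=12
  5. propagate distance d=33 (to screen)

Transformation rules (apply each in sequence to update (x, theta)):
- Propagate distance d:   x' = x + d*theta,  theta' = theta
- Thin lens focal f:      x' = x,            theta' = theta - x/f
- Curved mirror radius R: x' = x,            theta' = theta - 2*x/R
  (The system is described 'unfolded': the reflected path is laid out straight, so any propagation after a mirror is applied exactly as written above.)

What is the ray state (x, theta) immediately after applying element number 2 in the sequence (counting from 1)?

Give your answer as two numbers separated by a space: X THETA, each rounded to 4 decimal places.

Initial: x=-2.0000 theta=-0.2000
After 1 (propagate distance d=36): x=-9.2000 theta=-0.2000
After 2 (thin lens f=-59): x=-9.2000 theta=-21/59 (≈-0.3559)
Rounded to 4 decimal places: x = -9.2000, theta = -0.3559

Answer: -9.2000 -0.3559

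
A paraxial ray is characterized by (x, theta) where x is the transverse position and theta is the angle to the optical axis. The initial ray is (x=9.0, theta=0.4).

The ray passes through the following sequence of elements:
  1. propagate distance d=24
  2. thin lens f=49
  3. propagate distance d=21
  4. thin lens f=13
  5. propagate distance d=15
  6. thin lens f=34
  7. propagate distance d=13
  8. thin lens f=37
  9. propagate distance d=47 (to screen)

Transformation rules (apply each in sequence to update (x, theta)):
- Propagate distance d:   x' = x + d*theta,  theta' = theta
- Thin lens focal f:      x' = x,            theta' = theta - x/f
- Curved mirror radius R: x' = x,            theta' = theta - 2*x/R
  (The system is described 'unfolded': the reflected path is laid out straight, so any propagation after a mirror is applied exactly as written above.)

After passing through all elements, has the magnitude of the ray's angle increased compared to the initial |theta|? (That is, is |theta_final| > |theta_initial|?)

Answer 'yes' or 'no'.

Answer: yes

Derivation:
Initial: x=9.0000 theta=0.4000
After 1 (propagate distance d=24): x=18.6000 theta=0.4000
After 2 (thin lens f=49): x=18.6000 theta=1/49 (≈0.0204)
After 3 (propagate distance d=21): x=666/35 (≈19.0286) theta=1/49 (≈0.0204)
After 4 (thin lens f=13): x=666/35 (≈19.0286) theta=-4597/3185 (≈-1.4433)
After 5 (propagate distance d=15): x=-8349/3185 (≈-2.6214) theta=-4597/3185 (≈-1.4433)
After 6 (thin lens f=34): x=-8349/3185 (≈-2.6214) theta=-147949/108290 (≈-1.3662)
After 7 (propagate distance d=13): x=-2207203/108290 (≈-20.3823) theta=-147949/108290 (≈-1.3662)
After 8 (thin lens f=37): x=-2207203/108290 (≈-20.3823) theta=-326691/400673 (≈-0.8154)
After 9 (propagate distance d=47 (to screen)): x=-235211281/4006730 (≈-58.7041) theta=-326691/400673 (≈-0.8154)
|theta_initial|=0.4000 |theta_final|=326691/400673 (≈0.8154) -> increased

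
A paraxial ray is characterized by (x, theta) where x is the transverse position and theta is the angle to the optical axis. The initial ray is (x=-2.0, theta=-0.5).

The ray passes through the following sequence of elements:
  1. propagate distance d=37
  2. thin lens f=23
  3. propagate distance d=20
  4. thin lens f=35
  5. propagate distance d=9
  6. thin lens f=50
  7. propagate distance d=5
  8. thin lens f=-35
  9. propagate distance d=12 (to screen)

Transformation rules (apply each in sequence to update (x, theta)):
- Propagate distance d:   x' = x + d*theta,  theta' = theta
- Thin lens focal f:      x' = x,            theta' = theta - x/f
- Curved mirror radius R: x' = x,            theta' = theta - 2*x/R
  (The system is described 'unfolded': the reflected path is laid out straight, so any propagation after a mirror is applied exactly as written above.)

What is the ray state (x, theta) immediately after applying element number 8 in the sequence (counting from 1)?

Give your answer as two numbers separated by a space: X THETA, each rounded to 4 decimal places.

Answer: -1.5368 0.8274

Derivation:
Initial: x=-2.0000 theta=-0.5000
After 1 (propagate distance d=37): x=-20.5000 theta=-0.5000
After 2 (thin lens f=23): x=-20.5000 theta=9/23 (≈0.3913)
After 3 (propagate distance d=20): x=-583/46 (≈-12.6739) theta=9/23 (≈0.3913)
After 4 (thin lens f=35): x=-583/46 (≈-12.6739) theta=1213/1610 (≈0.7534)
After 5 (propagate distance d=9): x=-4744/805 (≈-5.8932) theta=1213/1610 (≈0.7534)
After 6 (thin lens f=50): x=-4744/805 (≈-5.8932) theta=35069/40250 (≈0.8713)
After 7 (propagate distance d=5): x=-12371/8050 (≈-1.5368) theta=35069/40250 (≈0.8713)
After 8 (thin lens f=-35): x=-12371/8050 (≈-1.5368) theta=116556/140875 (≈0.8274)
Rounded to 4 decimal places: x = -1.5368, theta = 0.8274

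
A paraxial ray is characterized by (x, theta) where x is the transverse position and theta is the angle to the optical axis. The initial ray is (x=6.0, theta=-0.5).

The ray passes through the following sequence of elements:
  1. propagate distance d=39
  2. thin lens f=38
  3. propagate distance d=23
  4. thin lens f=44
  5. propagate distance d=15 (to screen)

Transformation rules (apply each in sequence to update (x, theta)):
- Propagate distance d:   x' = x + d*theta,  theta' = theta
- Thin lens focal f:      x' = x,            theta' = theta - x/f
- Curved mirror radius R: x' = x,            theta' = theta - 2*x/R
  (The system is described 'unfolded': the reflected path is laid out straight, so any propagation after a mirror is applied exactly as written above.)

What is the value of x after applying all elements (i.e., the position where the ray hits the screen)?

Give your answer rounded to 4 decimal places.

Answer: -13.2629

Derivation:
Initial: x=6.0000 theta=-0.5000
After 1 (propagate distance d=39): x=-13.5000 theta=-0.5000
After 2 (thin lens f=38): x=-13.5000 theta=-11/76 (≈-0.1447)
After 3 (propagate distance d=23): x=-1279/76 (≈-16.8289) theta=-11/76 (≈-0.1447)
After 4 (thin lens f=44): x=-1279/76 (≈-16.8289) theta=795/3344 (≈0.2377)
After 5 (propagate distance d=15 (to screen)): x=-44351/3344 (≈-13.2629) theta=795/3344 (≈0.2377)
Rounded to 4 decimal places: x = -13.2629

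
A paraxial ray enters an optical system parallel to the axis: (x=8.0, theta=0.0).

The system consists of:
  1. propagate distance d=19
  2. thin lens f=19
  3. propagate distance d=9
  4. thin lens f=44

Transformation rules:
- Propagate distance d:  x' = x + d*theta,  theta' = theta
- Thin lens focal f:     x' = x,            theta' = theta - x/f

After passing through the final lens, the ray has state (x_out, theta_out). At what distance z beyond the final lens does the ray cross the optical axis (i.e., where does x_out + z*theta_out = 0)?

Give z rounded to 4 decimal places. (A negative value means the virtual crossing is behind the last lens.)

Answer: 8.1481

Derivation:
Initial: x=8.0000 theta=0.0000
After 1 (propagate distance d=19): x=8.0000 theta=0.0000
After 2 (thin lens f=19): x=8.0000 theta=-8/19 (≈-0.4211)
After 3 (propagate distance d=9): x=80/19 (≈4.2105) theta=-8/19 (≈-0.4211)
After 4 (thin lens f=44): x=80/19 (≈4.2105) theta=-108/209 (≈-0.5167)
z_focus = -x_out/theta_out = -(80/19)/(-108/209) = 220/27 ≈ 8.1481
Rounded to 4 decimal places: z = 8.1481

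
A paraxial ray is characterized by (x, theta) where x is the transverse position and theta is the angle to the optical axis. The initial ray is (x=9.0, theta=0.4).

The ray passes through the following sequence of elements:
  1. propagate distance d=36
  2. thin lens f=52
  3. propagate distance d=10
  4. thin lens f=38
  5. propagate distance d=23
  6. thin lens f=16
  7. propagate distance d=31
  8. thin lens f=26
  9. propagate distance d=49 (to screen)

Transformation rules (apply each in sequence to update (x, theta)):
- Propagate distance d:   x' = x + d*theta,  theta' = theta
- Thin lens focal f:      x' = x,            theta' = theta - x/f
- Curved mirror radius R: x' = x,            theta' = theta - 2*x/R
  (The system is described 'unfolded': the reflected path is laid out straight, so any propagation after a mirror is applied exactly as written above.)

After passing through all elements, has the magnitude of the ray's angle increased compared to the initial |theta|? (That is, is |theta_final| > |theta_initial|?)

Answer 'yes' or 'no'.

Initial: x=9.0000 theta=0.4000
After 1 (propagate distance d=36): x=23.4000 theta=0.4000
After 2 (thin lens f=52): x=23.4000 theta=-0.0500
After 3 (propagate distance d=10): x=22.9000 theta=-0.0500
After 4 (thin lens f=38): x=22.9000 theta=-62/95 (≈-0.6526)
After 5 (propagate distance d=23): x=1499/190 (≈7.8895) theta=-62/95 (≈-0.6526)
After 6 (thin lens f=16): x=1499/190 (≈7.8895) theta=-3483/3040 (≈-1.1457)
After 7 (propagate distance d=31): x=-83989/3040 (≈-27.6280) theta=-3483/3040 (≈-1.1457)
After 8 (thin lens f=26): x=-83989/3040 (≈-27.6280) theta=-6569/79040 (≈-0.0831)
After 9 (propagate distance d=49 (to screen)): x=-501119/15808 (≈-31.7003) theta=-6569/79040 (≈-0.0831)
|theta_initial|=0.4000 |theta_final|=6569/79040 (≈0.0831) -> not increased

Answer: no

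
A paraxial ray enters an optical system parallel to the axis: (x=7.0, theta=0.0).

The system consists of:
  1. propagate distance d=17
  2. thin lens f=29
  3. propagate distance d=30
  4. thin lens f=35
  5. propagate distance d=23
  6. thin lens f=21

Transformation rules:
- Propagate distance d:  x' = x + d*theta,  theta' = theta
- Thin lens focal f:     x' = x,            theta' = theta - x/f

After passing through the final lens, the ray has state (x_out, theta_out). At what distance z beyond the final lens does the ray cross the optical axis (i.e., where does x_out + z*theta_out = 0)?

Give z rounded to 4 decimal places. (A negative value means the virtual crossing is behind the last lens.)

Answer: 166.5728

Derivation:
Initial: x=7.0000 theta=0.0000
After 1 (propagate distance d=17): x=7.0000 theta=0.0000
After 2 (thin lens f=29): x=7.0000 theta=-7/29 (≈-0.2414)
After 3 (propagate distance d=30): x=-7/29 (≈-0.2414) theta=-7/29 (≈-0.2414)
After 4 (thin lens f=35): x=-7/29 (≈-0.2414) theta=-34/145 (≈-0.2345)
After 5 (propagate distance d=23): x=-817/145 (≈-5.6345) theta=-34/145 (≈-0.2345)
After 6 (thin lens f=21): x=-817/145 (≈-5.6345) theta=103/3045 (≈0.0338)
z_focus = -x_out/theta_out = -(-817/145)/(103/3045) = 17157/103 ≈ 166.5728
Rounded to 4 decimal places: z = 166.5728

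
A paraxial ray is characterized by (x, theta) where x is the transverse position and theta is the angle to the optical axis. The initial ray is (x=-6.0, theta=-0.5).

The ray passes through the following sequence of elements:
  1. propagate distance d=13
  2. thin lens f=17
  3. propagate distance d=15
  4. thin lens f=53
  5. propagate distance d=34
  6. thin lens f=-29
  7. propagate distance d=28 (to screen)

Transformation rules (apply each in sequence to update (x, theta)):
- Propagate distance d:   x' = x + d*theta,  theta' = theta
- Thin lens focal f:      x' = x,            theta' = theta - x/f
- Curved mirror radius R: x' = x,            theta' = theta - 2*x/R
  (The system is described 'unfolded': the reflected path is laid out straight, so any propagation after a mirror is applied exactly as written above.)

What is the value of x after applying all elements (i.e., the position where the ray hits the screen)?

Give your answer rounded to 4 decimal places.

Answer: 20.7307

Derivation:
Initial: x=-6.0000 theta=-0.5000
After 1 (propagate distance d=13): x=-12.5000 theta=-0.5000
After 2 (thin lens f=17): x=-12.5000 theta=4/17 (≈0.2353)
After 3 (propagate distance d=15): x=-305/34 (≈-8.9706) theta=4/17 (≈0.2353)
After 4 (thin lens f=53): x=-305/34 (≈-8.9706) theta=729/1802 (≈0.4046)
After 5 (propagate distance d=34): x=8621/1802 (≈4.7841) theta=729/1802 (≈0.4046)
After 6 (thin lens f=-29): x=8621/1802 (≈4.7841) theta=14881/26129 (≈0.5695)
After 7 (propagate distance d=28 (to screen)): x=1083345/52258 (≈20.7307) theta=14881/26129 (≈0.5695)
Rounded to 4 decimal places: x = 20.7307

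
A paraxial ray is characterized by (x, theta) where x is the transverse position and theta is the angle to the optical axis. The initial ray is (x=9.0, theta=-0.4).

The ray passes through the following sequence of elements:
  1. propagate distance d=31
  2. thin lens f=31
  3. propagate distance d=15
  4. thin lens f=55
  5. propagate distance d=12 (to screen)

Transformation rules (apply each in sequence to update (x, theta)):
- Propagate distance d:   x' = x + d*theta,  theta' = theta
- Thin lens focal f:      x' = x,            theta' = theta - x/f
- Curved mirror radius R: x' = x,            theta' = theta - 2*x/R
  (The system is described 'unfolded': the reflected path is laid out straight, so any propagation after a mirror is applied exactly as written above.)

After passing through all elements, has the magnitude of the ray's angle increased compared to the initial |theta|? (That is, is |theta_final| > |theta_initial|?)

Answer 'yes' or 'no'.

Answer: no

Derivation:
Initial: x=9.0000 theta=-0.4000
After 1 (propagate distance d=31): x=-3.4000 theta=-0.4000
After 2 (thin lens f=31): x=-3.4000 theta=-9/31 (≈-0.2903)
After 3 (propagate distance d=15): x=-1202/155 (≈-7.7548) theta=-9/31 (≈-0.2903)
After 4 (thin lens f=55): x=-1202/155 (≈-7.7548) theta=-1273/8525 (≈-0.1493)
After 5 (propagate distance d=12 (to screen)): x=-81386/8525 (≈-9.5467) theta=-1273/8525 (≈-0.1493)
|theta_initial|=0.4000 |theta_final|=1273/8525 (≈0.1493) -> not increased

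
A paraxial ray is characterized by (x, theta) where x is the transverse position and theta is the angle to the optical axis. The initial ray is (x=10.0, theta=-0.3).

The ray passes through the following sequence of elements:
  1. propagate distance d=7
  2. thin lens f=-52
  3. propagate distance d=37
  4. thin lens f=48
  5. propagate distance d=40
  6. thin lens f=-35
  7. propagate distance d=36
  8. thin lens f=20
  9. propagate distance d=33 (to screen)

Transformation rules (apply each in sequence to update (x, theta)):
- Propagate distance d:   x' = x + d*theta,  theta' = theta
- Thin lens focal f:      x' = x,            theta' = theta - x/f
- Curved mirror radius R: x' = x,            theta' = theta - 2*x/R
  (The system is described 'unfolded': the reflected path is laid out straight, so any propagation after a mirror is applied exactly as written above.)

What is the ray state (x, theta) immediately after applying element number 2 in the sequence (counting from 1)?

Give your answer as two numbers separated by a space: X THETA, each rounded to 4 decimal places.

Answer: 7.9000 -0.1481

Derivation:
Initial: x=10.0000 theta=-0.3000
After 1 (propagate distance d=7): x=7.9000 theta=-0.3000
After 2 (thin lens f=-52): x=7.9000 theta=-77/520 (≈-0.1481)
Rounded to 4 decimal places: x = 7.9000, theta = -0.1481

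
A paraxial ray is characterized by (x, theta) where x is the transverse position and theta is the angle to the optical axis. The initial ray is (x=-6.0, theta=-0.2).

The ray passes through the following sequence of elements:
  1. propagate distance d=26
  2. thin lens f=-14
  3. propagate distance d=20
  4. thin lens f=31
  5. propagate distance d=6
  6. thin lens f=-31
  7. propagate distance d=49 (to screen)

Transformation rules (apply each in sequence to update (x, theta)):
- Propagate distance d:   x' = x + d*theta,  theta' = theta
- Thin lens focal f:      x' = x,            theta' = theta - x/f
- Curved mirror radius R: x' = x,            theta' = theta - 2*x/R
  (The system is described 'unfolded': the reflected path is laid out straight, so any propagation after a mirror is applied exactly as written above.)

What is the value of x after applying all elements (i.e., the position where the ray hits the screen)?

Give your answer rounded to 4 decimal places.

Initial: x=-6.0000 theta=-0.2000
After 1 (propagate distance d=26): x=-11.2000 theta=-0.2000
After 2 (thin lens f=-14): x=-11.2000 theta=-1.0000
After 3 (propagate distance d=20): x=-31.2000 theta=-1.0000
After 4 (thin lens f=31): x=-31.2000 theta=1/155 (≈0.0065)
After 5 (propagate distance d=6): x=-966/31 (≈-31.1613) theta=1/155 (≈0.0065)
After 6 (thin lens f=-31): x=-966/31 (≈-31.1613) theta=-4799/4805 (≈-0.9988)
After 7 (propagate distance d=49 (to screen)): x=-384881/4805 (≈-80.1001) theta=-4799/4805 (≈-0.9988)
Rounded to 4 decimal places: x = -80.1001

Answer: -80.1001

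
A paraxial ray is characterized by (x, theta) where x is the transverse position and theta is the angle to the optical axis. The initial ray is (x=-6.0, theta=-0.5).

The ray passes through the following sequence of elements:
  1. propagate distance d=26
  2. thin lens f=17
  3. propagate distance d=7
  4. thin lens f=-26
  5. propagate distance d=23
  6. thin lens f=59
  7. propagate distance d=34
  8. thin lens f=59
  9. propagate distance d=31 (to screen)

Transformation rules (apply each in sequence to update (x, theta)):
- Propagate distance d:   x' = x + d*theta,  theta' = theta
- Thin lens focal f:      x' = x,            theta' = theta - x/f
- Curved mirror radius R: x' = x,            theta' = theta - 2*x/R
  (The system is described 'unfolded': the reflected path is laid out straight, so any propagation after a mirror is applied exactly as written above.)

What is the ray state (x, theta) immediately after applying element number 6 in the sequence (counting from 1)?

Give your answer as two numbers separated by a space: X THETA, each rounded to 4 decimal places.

Initial: x=-6.0000 theta=-0.5000
After 1 (propagate distance d=26): x=-19.0000 theta=-0.5000
After 2 (thin lens f=17): x=-19.0000 theta=21/34 (≈0.6176)
After 3 (propagate distance d=7): x=-499/34 (≈-14.6765) theta=21/34 (≈0.6176)
After 4 (thin lens f=-26): x=-499/34 (≈-14.6765) theta=47/884 (≈0.0532)
After 5 (propagate distance d=23): x=-11893/884 (≈-13.4536) theta=47/884 (≈0.0532)
After 6 (thin lens f=59): x=-11893/884 (≈-13.4536) theta=7333/26078 (≈0.2812)
Rounded to 4 decimal places: x = -13.4536, theta = 0.2812

Answer: -13.4536 0.2812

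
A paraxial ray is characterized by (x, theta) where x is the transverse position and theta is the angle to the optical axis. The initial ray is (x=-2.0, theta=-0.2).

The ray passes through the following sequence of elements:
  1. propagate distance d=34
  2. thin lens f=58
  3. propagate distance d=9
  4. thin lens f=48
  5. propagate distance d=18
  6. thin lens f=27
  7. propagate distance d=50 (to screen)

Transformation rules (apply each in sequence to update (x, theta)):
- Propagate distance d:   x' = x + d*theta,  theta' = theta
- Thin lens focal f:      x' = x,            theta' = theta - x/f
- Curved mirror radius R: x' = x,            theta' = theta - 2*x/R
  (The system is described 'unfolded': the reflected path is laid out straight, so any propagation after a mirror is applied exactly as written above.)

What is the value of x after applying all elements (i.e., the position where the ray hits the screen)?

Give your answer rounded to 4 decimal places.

Initial: x=-2.0000 theta=-0.2000
After 1 (propagate distance d=34): x=-8.8000 theta=-0.2000
After 2 (thin lens f=58): x=-8.8000 theta=-7/145 (≈-0.0483)
After 3 (propagate distance d=9): x=-1339/145 (≈-9.2345) theta=-7/145 (≈-0.0483)
After 4 (thin lens f=48): x=-1339/145 (≈-9.2345) theta=1003/6960 (≈0.1441)
After 5 (propagate distance d=18): x=-7703/1160 (≈-6.6405) theta=1003/6960 (≈0.1441)
After 6 (thin lens f=27): x=-7703/1160 (≈-6.6405) theta=24433/62640 (≈0.3901)
After 7 (propagate distance d=50 (to screen)): x=100711/7830 (≈12.8622) theta=24433/62640 (≈0.3901)
Rounded to 4 decimal places: x = 12.8622

Answer: 12.8622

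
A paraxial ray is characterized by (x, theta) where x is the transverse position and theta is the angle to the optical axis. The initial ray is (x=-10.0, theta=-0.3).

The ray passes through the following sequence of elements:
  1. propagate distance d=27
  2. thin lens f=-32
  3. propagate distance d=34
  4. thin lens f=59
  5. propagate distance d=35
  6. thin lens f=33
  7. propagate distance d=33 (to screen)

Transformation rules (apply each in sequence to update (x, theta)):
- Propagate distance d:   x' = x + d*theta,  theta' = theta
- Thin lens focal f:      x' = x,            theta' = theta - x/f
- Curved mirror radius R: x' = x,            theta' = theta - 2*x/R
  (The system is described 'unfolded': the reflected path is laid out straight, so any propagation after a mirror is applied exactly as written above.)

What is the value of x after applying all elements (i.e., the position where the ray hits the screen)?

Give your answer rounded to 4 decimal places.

Answer: -1.9803

Derivation:
Initial: x=-10.0000 theta=-0.3000
After 1 (propagate distance d=27): x=-18.1000 theta=-0.3000
After 2 (thin lens f=-32): x=-18.1000 theta=-277/320 (≈-0.8656)
After 3 (propagate distance d=34): x=-1521/32 (≈-47.5313) theta=-277/320 (≈-0.8656)
After 4 (thin lens f=59): x=-1521/32 (≈-47.5313) theta=-1133/18880 (≈-0.0600)
After 5 (propagate distance d=35): x=-187409/3776 (≈-49.6316) theta=-1133/18880 (≈-0.0600)
After 6 (thin lens f=33): x=-187409/3776 (≈-49.6316) theta=112457/77880 (≈1.4440)
After 7 (propagate distance d=33 (to screen)): x=-37389/18880 (≈-1.9803) theta=112457/77880 (≈1.4440)
Rounded to 4 decimal places: x = -1.9803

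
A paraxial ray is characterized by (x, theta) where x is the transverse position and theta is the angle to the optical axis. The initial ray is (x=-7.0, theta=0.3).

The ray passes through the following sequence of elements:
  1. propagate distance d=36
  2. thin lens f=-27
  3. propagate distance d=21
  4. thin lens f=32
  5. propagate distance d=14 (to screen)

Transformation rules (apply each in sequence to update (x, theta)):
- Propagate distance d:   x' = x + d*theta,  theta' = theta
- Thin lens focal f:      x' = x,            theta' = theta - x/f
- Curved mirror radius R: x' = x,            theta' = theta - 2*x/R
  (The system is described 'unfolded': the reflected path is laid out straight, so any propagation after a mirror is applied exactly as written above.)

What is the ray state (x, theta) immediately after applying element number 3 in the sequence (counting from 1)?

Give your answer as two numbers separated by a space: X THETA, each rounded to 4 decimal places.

Answer: 13.0556 0.4407

Derivation:
Initial: x=-7.0000 theta=0.3000
After 1 (propagate distance d=36): x=3.8000 theta=0.3000
After 2 (thin lens f=-27): x=3.8000 theta=119/270 (≈0.4407)
After 3 (propagate distance d=21): x=235/18 (≈13.0556) theta=119/270 (≈0.4407)
Rounded to 4 decimal places: x = 13.0556, theta = 0.4407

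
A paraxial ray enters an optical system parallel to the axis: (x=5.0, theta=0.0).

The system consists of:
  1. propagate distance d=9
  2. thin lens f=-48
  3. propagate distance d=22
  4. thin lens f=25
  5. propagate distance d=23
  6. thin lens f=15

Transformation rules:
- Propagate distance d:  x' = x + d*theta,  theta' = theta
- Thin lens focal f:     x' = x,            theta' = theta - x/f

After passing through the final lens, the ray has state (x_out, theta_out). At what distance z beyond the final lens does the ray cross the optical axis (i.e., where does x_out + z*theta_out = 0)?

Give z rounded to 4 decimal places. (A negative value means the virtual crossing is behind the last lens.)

Answer: 7.7158

Derivation:
Initial: x=5.0000 theta=0.0000
After 1 (propagate distance d=9): x=5.0000 theta=0.0000
After 2 (thin lens f=-48): x=5.0000 theta=5/48 (≈0.1042)
After 3 (propagate distance d=22): x=175/24 (≈7.2917) theta=5/48 (≈0.1042)
After 4 (thin lens f=25): x=175/24 (≈7.2917) theta=-0.1875
After 5 (propagate distance d=23): x=143/48 (≈2.9792) theta=-0.1875
After 6 (thin lens f=15): x=143/48 (≈2.9792) theta=-139/360 (≈-0.3861)
z_focus = -x_out/theta_out = -(143/48)/(-139/360) = 2145/278 ≈ 7.7158
Rounded to 4 decimal places: z = 7.7158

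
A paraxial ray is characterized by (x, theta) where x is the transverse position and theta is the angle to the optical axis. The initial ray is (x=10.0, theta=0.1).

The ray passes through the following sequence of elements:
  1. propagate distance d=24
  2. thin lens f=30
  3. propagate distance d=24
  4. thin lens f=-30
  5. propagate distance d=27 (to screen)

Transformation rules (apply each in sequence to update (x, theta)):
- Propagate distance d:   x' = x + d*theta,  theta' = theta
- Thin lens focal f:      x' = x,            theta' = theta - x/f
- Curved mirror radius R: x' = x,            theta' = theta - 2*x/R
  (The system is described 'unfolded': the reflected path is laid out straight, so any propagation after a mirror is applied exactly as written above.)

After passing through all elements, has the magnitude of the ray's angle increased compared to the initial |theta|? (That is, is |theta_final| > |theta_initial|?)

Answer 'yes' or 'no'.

Initial: x=10.0000 theta=0.1000
After 1 (propagate distance d=24): x=12.4000 theta=0.1000
After 2 (thin lens f=30): x=12.4000 theta=-47/150 (≈-0.3133)
After 3 (propagate distance d=24): x=4.8800 theta=-47/150 (≈-0.3133)
After 4 (thin lens f=-30): x=4.8800 theta=-113/750 (≈-0.1507)
After 5 (propagate distance d=27 (to screen)): x=0.8120 theta=-113/750 (≈-0.1507)
|theta_initial|=0.1000 |theta_final|=113/750 (≈0.1507) -> increased

Answer: yes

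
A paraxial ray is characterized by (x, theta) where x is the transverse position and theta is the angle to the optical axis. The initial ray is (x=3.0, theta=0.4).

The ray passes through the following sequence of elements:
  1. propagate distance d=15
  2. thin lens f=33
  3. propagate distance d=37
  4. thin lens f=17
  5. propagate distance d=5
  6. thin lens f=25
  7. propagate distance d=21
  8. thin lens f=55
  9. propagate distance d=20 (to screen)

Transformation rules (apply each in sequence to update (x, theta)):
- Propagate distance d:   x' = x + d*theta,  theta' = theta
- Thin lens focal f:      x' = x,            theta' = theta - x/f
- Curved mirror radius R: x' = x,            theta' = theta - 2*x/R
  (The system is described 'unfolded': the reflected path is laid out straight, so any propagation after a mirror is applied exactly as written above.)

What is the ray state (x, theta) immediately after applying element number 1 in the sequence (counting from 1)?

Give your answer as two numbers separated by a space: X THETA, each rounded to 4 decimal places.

Answer: 9.0000 0.4000

Derivation:
Initial: x=3.0000 theta=0.4000
After 1 (propagate distance d=15): x=9.0000 theta=0.4000
Rounded to 4 decimal places: x = 9.0000, theta = 0.4000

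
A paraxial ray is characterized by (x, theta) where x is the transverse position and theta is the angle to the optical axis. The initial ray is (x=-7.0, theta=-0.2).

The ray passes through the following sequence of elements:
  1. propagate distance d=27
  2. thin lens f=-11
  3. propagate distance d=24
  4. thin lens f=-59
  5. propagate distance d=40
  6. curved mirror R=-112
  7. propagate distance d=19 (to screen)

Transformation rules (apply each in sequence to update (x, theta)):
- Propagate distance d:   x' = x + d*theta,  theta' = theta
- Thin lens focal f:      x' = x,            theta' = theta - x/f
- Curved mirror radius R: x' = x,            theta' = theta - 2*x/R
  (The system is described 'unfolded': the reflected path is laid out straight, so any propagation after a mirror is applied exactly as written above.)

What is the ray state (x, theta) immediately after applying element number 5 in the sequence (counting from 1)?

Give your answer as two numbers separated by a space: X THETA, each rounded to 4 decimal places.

Initial: x=-7.0000 theta=-0.2000
After 1 (propagate distance d=27): x=-12.4000 theta=-0.2000
After 2 (thin lens f=-11): x=-12.4000 theta=-73/55 (≈-1.3273)
After 3 (propagate distance d=24): x=-2434/55 (≈-44.2545) theta=-73/55 (≈-1.3273)
After 4 (thin lens f=-59): x=-2434/55 (≈-44.2545) theta=-6741/3245 (≈-2.0773)
After 5 (propagate distance d=40): x=-413246/3245 (≈-127.3485) theta=-6741/3245 (≈-2.0773)
Rounded to 4 decimal places: x = -127.3485, theta = -2.0773

Answer: -127.3485 -2.0773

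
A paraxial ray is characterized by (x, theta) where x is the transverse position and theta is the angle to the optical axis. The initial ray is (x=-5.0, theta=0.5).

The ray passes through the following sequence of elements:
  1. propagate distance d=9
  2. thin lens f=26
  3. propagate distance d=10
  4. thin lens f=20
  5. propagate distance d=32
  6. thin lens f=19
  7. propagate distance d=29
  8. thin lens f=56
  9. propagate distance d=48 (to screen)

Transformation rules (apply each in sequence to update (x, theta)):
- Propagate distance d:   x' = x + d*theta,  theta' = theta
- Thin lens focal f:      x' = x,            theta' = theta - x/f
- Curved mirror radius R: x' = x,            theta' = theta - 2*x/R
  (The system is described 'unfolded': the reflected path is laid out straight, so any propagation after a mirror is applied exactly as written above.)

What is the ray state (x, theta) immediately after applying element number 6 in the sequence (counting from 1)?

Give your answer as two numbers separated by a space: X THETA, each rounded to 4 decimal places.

Initial: x=-5.0000 theta=0.5000
After 1 (propagate distance d=9): x=-0.5000 theta=0.5000
After 2 (thin lens f=26): x=-0.5000 theta=27/52 (≈0.5192)
After 3 (propagate distance d=10): x=61/13 (≈4.6923) theta=27/52 (≈0.5192)
After 4 (thin lens f=20): x=61/13 (≈4.6923) theta=37/130 (≈0.2846)
After 5 (propagate distance d=32): x=13.8000 theta=37/130 (≈0.2846)
After 6 (thin lens f=19): x=13.8000 theta=-1091/2470 (≈-0.4417)
Rounded to 4 decimal places: x = 13.8000, theta = -0.4417

Answer: 13.8000 -0.4417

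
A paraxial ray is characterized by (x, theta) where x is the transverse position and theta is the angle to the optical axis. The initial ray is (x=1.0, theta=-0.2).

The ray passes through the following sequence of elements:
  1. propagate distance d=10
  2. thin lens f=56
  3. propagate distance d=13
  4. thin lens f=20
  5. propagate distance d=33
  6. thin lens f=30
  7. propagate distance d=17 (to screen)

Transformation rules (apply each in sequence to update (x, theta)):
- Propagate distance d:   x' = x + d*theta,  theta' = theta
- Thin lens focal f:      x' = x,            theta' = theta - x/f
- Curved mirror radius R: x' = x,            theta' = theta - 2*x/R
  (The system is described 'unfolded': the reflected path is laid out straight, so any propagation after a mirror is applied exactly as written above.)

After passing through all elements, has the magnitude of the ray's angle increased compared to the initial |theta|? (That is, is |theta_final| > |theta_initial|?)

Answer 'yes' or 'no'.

Answer: no

Derivation:
Initial: x=1.0000 theta=-0.2000
After 1 (propagate distance d=10): x=-1.0000 theta=-0.2000
After 2 (thin lens f=56): x=-1.0000 theta=-51/280 (≈-0.1821)
After 3 (propagate distance d=13): x=-943/280 (≈-3.3679) theta=-51/280 (≈-0.1821)
After 4 (thin lens f=20): x=-943/280 (≈-3.3679) theta=-11/800 (≈-0.0138)
After 5 (propagate distance d=33): x=-21401/5600 (≈-3.8216) theta=-11/800 (≈-0.0138)
After 6 (thin lens f=30): x=-21401/5600 (≈-3.8216) theta=19091/168000 (≈0.1136)
After 7 (propagate distance d=17 (to screen)): x=-317483/168000 (≈-1.8898) theta=19091/168000 (≈0.1136)
|theta_initial|=0.2000 |theta_final|=19091/168000 (≈0.1136) -> not increased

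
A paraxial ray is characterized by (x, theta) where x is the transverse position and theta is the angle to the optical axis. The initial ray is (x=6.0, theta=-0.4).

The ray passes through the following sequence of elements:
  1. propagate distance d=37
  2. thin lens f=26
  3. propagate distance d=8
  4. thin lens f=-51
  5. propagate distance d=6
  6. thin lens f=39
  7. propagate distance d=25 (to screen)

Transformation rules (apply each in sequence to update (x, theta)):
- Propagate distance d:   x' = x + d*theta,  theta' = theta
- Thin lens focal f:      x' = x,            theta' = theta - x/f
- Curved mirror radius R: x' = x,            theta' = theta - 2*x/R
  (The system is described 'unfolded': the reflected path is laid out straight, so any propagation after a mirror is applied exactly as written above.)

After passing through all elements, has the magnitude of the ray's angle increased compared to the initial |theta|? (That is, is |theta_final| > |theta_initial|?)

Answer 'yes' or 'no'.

Initial: x=6.0000 theta=-0.4000
After 1 (propagate distance d=37): x=-8.8000 theta=-0.4000
After 2 (thin lens f=26): x=-8.8000 theta=-4/65 (≈-0.0615)
After 3 (propagate distance d=8): x=-604/65 (≈-9.2923) theta=-4/65 (≈-0.0615)
After 4 (thin lens f=-51): x=-604/65 (≈-9.2923) theta=-808/3315 (≈-0.2437)
After 5 (propagate distance d=6): x=-11884/1105 (≈-10.7548) theta=-808/3315 (≈-0.2437)
After 6 (thin lens f=39): x=-11884/1105 (≈-10.7548) theta=92/2873 (≈0.0320)
After 7 (propagate distance d=25 (to screen)): x=-142992/14365 (≈-9.9542) theta=92/2873 (≈0.0320)
|theta_initial|=0.4000 |theta_final|=92/2873 (≈0.0320) -> not increased

Answer: no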